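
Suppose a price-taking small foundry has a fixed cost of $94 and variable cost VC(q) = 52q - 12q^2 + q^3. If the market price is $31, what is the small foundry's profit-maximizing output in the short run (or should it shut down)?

Variable cost is VC = 52q - 12q^2 + q^3, so AVC = VC/q = 52 - 12q + q^2 and MC = dTC/dq = 52 - 24q + 3q^2.
The AVC parabola has its vertex at q = 12/2 = 6, where AVC = 52 - 12·6 + 6^2 = $16.
Since P = $31 ≥ min AVC = $16, price covers variable cost and the firm should produce.
P = MC gives 21 - 24q + 3q^2 = 0, with roots 1 and 7. Take the larger (rising MC): q* = 7.
Check: AVC at q = 7 is $17 ≤ P, so revenue covers variable cost.
Profit = P·q − TC = 31·7 − 213 = $4.

Produce at q = 7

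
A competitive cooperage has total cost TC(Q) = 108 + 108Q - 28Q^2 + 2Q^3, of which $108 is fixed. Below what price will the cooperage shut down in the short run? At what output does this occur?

Short-run supply begins at min AVC. From VC = 108Q - 28Q^2 + 2Q^3, AVC = 108 - 28Q + 2Q^2.
At the minimum of AVC, MC = AVC. MC = 108 - 56Q + 6Q^2; setting MC = AVC gives 4Q^2 - 28Q = 0, so Q = 7. min AVC = 10.
The firm shuts down for any P below $10.

$10 per unit, at Q = 7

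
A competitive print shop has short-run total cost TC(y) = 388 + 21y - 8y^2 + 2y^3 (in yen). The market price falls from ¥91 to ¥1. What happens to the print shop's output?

AVC = 21 - 8y + 2y^2, minimized at y = 2 where min AVC = ¥13. MC = 21 - 16y + 6y^2.
At P = ¥91 ≥ min AVC, set P = MC on the rising branch: y = 5.
At P = ¥1 < min AVC = ¥13, price no longer covers variable cost at any output, so the firm shuts down: y = 0.

Output falls from 5 to 0 (the firm shuts down)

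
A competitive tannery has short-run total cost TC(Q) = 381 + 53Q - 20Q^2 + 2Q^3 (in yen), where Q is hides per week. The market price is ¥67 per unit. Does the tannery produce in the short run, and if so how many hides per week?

Produce at Q = 7

Variable cost is VC = 53Q - 20Q^2 + 2Q^3, so AVC = VC/Q = 53 - 20Q + 2Q^2 and MC = dTC/dQ = 53 - 40Q + 6Q^2.
AVC is minimized where dAVC/dQ = -20 + 4Q = 0, at Q = 5; min AVC = 53 - 20·5 + 2·5^2 = ¥3.
P = ¥67 exceeds min AVC = ¥3, so the firm stays open.
P = MC gives -14 - 40Q + 6Q^2 = 0, with roots -1/3 and 7. Take the larger (rising MC): Q* = 7.
Check: AVC at Q = 7 is ¥11 ≤ P, so revenue covers variable cost.
Profit = P·Q − TC = 67·7 − 458 = ¥11.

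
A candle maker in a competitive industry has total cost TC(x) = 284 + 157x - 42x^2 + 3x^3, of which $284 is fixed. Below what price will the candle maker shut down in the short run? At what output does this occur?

Short-run supply begins at min AVC. From VC = 157x - 42x^2 + 3x^3, AVC = 157 - 42x + 3x^2.
dAVC/dx = -42 + 6x = 0 gives x = 7. min AVC = 157 - 42·7 + 3·7^2 = 10.
The firm shuts down for any P below $10.

$10 per unit, at x = 7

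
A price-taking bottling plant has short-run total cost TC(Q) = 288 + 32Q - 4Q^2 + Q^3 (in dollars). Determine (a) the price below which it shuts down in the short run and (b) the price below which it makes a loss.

Shutdown price = $28; break-even price = $92

AVC = 32 - 4Q + Q^2; minimized at Q = 2, giving min AVC = $28. That is the shutdown price.
ATC = 288/Q + 32 - 4Q + Q^2. Setting dATC/dQ = −288/Q^2 − 4 + 2Q = 0 gives Q = 6 (since 2·6^3 − 4·6^2 = 288).
min ATC = 288/6 + 32 − 4·6 + 6^2 = $92. That is the break-even price.
For $28 ≤ P < $92 the firm produces at a loss; below $28 it shuts down.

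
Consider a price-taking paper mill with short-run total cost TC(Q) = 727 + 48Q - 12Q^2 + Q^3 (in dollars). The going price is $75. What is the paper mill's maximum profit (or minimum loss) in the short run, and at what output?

AVC = 48 - 12Q + Q^2; min AVC = $12 at Q = 6. Since P = $75 ≥ min AVC, the firm produces.
With MC = 48 - 24Q + 3Q^2, P = MC on the upward-sloping part at Q* = 9.
TR = 75·9 = 675. TC = 727 + 189 = 916. Profit = 675 − 916 = -$241.
By producing, the firm covers all variable cost plus $486 of fixed cost; shutting down would lose the full $727.

Profit = -$241 at Q = 9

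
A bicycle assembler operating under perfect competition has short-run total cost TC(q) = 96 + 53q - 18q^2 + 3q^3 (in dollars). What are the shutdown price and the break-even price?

AVC = 53 - 18q + 3q^2; minimized at q = 3, giving min AVC = $26. That is the shutdown price.
ATC = 96/q + 53 - 18q + 3q^2. Setting dATC/dq = −96/q^2 − 18 + 6q = 0 gives q = 4 (since 6·4^3 − 18·4^2 = 96).
min ATC = 96/4 + 53 − 18·4 + 3·4^2 = $53. That is the break-even price.
Between these two prices the firm operates at a loss; above $53 it earns a profit.

Shutdown price = $26; break-even price = $53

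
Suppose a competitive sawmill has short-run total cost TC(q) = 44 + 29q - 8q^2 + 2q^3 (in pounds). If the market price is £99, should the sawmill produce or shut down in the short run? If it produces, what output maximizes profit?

Produce at q = 5

Strip out fixed cost: VC = 29q - 8q^2 + 2q^3. Then AVC = 29 - 8q + 2q^2 and MC = 29 - 16q + 6q^2.
AVC hits its minimum where MC = AVC, at q = 2, giving min AVC = 29 - 8·2 + 2·2^2 = £21.
P = £99 exceeds min AVC = £21, so the firm stays open.
P = MC gives -70 - 16q + 6q^2 = 0, with roots -7/3 and 5. Take the larger (rising MC): q* = 5.
Check: AVC at q = 5 is £39 ≤ P, so revenue covers variable cost.
Profit = P·q − TC = 99·5 − 239 = £256.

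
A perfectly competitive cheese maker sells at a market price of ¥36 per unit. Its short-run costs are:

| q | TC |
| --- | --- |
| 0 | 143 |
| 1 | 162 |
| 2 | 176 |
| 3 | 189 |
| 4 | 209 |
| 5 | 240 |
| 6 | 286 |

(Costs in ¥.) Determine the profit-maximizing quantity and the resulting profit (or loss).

Profit at each row (π = 36q − TC): q=0: -143; q=1: -126; q=2: -104; q=3: -81; q=4: -65; q=5: -60; q=6: -70.
Profit is maximized at q = 5. AVC there is 97/5 = ¥19.40 ≤ P, so producing beats shutting down (which would give -¥143).

q = 5; profit = -¥60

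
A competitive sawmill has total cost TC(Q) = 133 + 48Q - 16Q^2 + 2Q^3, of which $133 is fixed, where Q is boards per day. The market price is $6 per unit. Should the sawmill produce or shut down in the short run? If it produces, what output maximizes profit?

Strip out fixed cost: VC = 48Q - 16Q^2 + 2Q^3. Then AVC = 48 - 16Q + 2Q^2 and MC = 48 - 32Q + 6Q^2.
The AVC parabola has its vertex at Q = 16/4 = 4, where AVC = 48 - 16·4 + 2·4^2 = $16.
With P < min AVC ($6 < $16), every unit sold adds to the loss.
Shutting down limits the loss to fixed cost, $133.

Shut down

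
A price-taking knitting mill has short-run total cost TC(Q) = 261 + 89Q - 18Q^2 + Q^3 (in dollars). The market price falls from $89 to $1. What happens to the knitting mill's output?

MC = 89 - 36Q + 3Q^2; the shutdown threshold is min AVC = $8 (at Q = 9).
At P = $89 ≥ min AVC, set P = MC on the rising branch: Q = 12.
At P = $1 < min AVC = $8, price no longer covers variable cost at any output, so the firm shuts down: Q = 0.

Output falls from 12 to 0 (the firm shuts down)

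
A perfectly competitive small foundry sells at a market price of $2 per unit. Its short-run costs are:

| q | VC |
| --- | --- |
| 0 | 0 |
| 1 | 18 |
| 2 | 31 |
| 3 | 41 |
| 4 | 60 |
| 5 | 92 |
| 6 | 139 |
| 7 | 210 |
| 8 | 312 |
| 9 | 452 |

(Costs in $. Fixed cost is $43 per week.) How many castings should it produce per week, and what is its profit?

Compute π = P·q − TC at each output: q=0: -43; q=1: -59; q=2: -70; q=3: -78; q=4: -95; q=5: -125; q=6: -170; q=7: -239; q=8: -339; q=9: -477.
Profit is highest at q = 0. Equivalently, the lowest AVC in the table is 41/3 ≈ $13.67 at q = 3, and P = $2 falls below it — price never covers variable cost, so the firm shuts down and loses only its fixed cost.

q = 0 (shut down); profit = -$43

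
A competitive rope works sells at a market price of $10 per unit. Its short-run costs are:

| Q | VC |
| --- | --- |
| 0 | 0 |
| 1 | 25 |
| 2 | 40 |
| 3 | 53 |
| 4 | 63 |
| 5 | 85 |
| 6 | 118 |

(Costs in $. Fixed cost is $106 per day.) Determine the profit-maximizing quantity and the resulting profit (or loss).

Q = 0 (shut down); profit = -$106

Compute π = P·Q − TC at each output: Q=0: -106; Q=1: -121; Q=2: -126; Q=3: -129; Q=4: -129; Q=5: -141; Q=6: -164.
Profit is highest at Q = 0. Equivalently, the lowest AVC in the table is 63/4 ≈ $15.75 at Q = 4, and P = $10 falls below it — price never covers variable cost, so the firm shuts down and loses only its fixed cost.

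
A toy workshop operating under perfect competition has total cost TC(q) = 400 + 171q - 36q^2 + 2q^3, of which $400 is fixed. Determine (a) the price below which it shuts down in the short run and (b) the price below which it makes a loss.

Shutdown price = $9; break-even price = $51

Shutdown price = min AVC. AVC = 171 - 36q + 2q^2, with vertex at q = 9 and minimum $9.
ATC = 400/q + 171 - 36q + 2q^2. Setting dATC/dq = −400/q^2 − 36 + 4q = 0 gives q = 10 (since 4·10^3 − 36·10^2 = 400).
min ATC = 400/10 + 171 − 36·10 + 2·10^2 = $51. That is the break-even price.
Between these two prices the firm operates at a loss; above $51 it earns a profit.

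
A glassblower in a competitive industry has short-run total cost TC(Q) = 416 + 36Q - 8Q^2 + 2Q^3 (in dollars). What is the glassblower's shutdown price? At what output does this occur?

The shutdown price is the minimum of AVC. VC = 36Q - 8Q^2 + 2Q^3, so AVC = 36 - 8Q + 2Q^2.
At the minimum of AVC, MC = AVC. MC = 36 - 16Q + 6Q^2; setting MC = AVC gives 4Q^2 - 8Q = 0, so Q = 2. min AVC = 28.
The firm shuts down for any P below $28.

$28 per unit, at Q = 2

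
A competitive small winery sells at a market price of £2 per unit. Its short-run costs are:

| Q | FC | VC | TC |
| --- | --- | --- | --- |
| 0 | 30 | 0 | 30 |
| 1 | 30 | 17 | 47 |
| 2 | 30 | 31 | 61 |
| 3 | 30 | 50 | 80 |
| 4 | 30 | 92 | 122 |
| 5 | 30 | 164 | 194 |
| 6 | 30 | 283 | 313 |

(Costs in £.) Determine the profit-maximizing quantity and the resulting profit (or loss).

Tabulate TR − TC: Q=0: -30; Q=1: -45; Q=2: -57; Q=3: -74; Q=4: -114; Q=5: -184; Q=6: -301.
Profit is highest at Q = 0. Equivalently, the lowest AVC in the table is 31/2 ≈ £15.50 at Q = 2, and P = £2 falls below it — price never covers variable cost, so the firm shuts down and loses only its fixed cost.

Q = 0 (shut down); profit = -£30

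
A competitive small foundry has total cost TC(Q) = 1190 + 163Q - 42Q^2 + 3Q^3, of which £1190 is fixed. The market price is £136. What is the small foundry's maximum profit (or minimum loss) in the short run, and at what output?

AVC = 163 - 42Q + 3Q^2; min AVC = £16 at Q = 7. Since P = £136 ≥ min AVC, the firm produces.
With MC = 163 - 84Q + 9Q^2, P = MC on the upward-sloping part at Q* = 9.
TR = 136·9 = 1224. TC = 1190 + 252 = 1442. Profit = 1224 − 1442 = -£218.
Shutting down would mean losing the fixed cost of £1190, so operating at a loss of £218 is better by £972.

Profit = -£218 at Q = 9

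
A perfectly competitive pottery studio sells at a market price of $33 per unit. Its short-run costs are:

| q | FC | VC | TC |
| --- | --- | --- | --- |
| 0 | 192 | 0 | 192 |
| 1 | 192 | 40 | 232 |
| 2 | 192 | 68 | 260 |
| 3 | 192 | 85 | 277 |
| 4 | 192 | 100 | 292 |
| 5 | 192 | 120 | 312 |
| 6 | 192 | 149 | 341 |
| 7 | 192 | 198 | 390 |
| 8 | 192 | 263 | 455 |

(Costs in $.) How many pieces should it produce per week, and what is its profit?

q = 6; profit = -$143

Tabulate TR − TC: q=0: -192; q=1: -199; q=2: -194; q=3: -178; q=4: -160; q=5: -147; q=6: -143; q=7: -159; q=8: -191.
Profit is maximized at q = 6. AVC there is 149/6 = $24.83 ≤ P, so producing beats shutting down (which would give -$192).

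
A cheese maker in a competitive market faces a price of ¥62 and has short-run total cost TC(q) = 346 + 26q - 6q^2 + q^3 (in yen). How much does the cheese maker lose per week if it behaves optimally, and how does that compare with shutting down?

Profit = -¥130 at q = 6

AVC = 26 - 6q + q^2; min AVC = ¥17 at q = 3. Since P = ¥62 ≥ min AVC, the firm produces.
MC = 26 - 12q + 3q^2. Setting P = MC and taking the root on the rising branch gives q* = 6.
TR = 62·6 = 372. TC = 346 + 156 = 502. Profit = 372 − 502 = -¥130.
That loss of ¥130 beats the ¥346 the firm would lose by shutting down; producing recovers ¥216 of fixed cost.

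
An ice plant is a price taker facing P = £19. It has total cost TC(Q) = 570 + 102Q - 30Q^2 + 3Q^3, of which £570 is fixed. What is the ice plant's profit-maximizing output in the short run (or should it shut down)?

Shut down

Strip out fixed cost: VC = 102Q - 30Q^2 + 3Q^3. Then AVC = 102 - 30Q + 3Q^2 and MC = 102 - 60Q + 9Q^2.
The AVC parabola has its vertex at Q = 30/6 = 5, where AVC = 102 - 30·5 + 3·5^2 = £27.
With P < min AVC (£19 < £27), every unit sold adds to the loss.
Shutting down limits the loss to fixed cost, £570.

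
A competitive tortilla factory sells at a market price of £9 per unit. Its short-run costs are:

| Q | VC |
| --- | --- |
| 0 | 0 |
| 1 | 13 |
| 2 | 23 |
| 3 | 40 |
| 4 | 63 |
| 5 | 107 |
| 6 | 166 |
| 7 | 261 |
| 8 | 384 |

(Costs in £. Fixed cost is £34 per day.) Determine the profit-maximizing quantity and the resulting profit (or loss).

Profit at each row (π = 9Q − TC): Q=0: -34; Q=1: -38; Q=2: -39; Q=3: -47; Q=4: -61; Q=5: -96; Q=6: -146; Q=7: -232; Q=8: -346.
Profit is highest at Q = 0. Equivalently, the lowest AVC in the table is 23/2 ≈ £11.50 at Q = 2, and P = £9 falls below it — price never covers variable cost, so the firm shuts down and loses only its fixed cost.

Q = 0 (shut down); profit = -£34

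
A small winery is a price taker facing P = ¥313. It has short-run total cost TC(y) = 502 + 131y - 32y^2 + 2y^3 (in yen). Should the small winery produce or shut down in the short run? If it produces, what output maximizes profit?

Produce at y = 13

Variable cost is VC = 131y - 32y^2 + 2y^3, so AVC = VC/y = 131 - 32y + 2y^2 and MC = dTC/dy = 131 - 64y + 6y^2.
The AVC parabola has its vertex at y = 32/4 = 8, where AVC = 131 - 32·8 + 2·8^2 = ¥3.
Because ¥313 ≥ ¥3, revenue can cover variable cost; the firm operates.
Solving P = MC: -182 - 64y + 6y^2 = 0 ⇒ y = -7/3 or 13. On the upward-sloping branch, y* = 13.
Check: AVC at y = 13 is ¥53 ≤ P, so revenue covers variable cost.
Profit = P·y − TC = 313·13 − 1191 = ¥2878.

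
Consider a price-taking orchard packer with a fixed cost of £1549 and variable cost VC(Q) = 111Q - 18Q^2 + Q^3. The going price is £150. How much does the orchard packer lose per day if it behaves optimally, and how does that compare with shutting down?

Profit = -£197 at Q = 13

AVC = 111 - 18Q + Q^2; min AVC = £30 at Q = 9. Since P = £150 ≥ min AVC, the firm produces.
With MC = 111 - 36Q + 3Q^2, P = MC on the upward-sloping part at Q* = 13.
TR = 150·13 = 1950. TC = 1549 + 598 = 2147. Profit = 1950 − 2147 = -£197.
Shutting down would mean losing the fixed cost of £1549, so operating at a loss of £197 is better by £1352.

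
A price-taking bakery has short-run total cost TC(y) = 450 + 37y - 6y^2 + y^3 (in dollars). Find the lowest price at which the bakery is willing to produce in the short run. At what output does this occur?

$28 per unit, at y = 3

The firm shuts down when price falls below the minimum of average variable cost. AVC = VC/y = 37 - 6y + y^2.
dAVC/dy = -6 + 2y = 0 gives y = 3. min AVC = 37 - 6·3 + 3^2 = 28.
The firm shuts down for any P below $28.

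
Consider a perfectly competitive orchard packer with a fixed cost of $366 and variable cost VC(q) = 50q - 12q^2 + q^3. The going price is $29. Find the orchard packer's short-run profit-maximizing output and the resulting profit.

Profit = -$268 at q = 7

AVC = 50 - 12q + q^2 has its minimum $14 at q = 6; price $29 clears that bar, so the firm operates.
With MC = 50 - 24q + 3q^2, P = MC on the upward-sloping part at q* = 7.
TR = 29·7 = 203. TC = 366 + 105 = 471. Profit = 203 − 471 = -$268.
That loss of $268 beats the $366 the firm would lose by shutting down; producing recovers $98 of fixed cost.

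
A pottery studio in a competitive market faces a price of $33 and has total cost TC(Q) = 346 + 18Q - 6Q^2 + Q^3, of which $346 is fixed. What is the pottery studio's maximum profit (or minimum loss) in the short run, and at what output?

AVC = 18 - 6Q + Q^2; min AVC = $9 at Q = 3. Since P = $33 ≥ min AVC, the firm produces.
MC = 18 - 12Q + 3Q^2. Setting P = MC and taking the root on the rising branch gives Q* = 5.
TR = 33·5 = 165. TC = 346 + 65 = 411. Profit = 165 − 411 = -$246.
That loss of $246 beats the $346 the firm would lose by shutting down; producing recovers $100 of fixed cost.

Profit = -$246 at Q = 5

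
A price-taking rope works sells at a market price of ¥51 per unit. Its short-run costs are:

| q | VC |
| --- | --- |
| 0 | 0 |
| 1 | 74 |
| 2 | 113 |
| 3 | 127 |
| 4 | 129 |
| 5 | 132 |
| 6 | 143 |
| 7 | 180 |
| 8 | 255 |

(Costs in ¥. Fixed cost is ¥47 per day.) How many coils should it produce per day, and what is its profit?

Profit at each row (π = 51q − TC): q=0: -47; q=1: -70; q=2: -58; q=3: -21; q=4: 28; q=5: 76; q=6: 116; q=7: 130; q=8: 106.
Profit is maximized at q = 7. AVC there is 180/7 = ¥25.71 ≤ P, so producing beats shutting down (which would give -¥47).

q = 7; profit = ¥130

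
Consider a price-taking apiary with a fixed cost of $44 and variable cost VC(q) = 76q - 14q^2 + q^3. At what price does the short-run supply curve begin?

$27 per unit

Short-run supply begins at min AVC. From VC = 76q - 14q^2 + q^3, AVC = 76 - 14q + q^2.
dAVC/dq = -14 + 2q = 0 gives q = 7. min AVC = 76 - 14·7 + 7^2 = 27.
For P < $27 the firm produces nothing.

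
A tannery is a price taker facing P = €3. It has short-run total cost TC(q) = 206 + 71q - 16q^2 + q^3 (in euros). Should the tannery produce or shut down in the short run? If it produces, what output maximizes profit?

Shut down

Variable cost is VC = 71q - 16q^2 + q^3, so AVC = VC/q = 71 - 16q + q^2 and MC = dTC/dq = 71 - 32q + 3q^2.
The AVC parabola has its vertex at q = 16/2 = 8, where AVC = 71 - 16·8 + 8^2 = €7.
P = €3 lies below min AVC = €7; no output level covers variable cost.
Best response: produce nothing and absorb the €206 fixed cost.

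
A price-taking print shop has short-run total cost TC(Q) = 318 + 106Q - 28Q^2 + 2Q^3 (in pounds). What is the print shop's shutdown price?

The shutdown price is the minimum of AVC. VC = 106Q - 28Q^2 + 2Q^3, so AVC = 106 - 28Q + 2Q^2.
At the minimum of AVC, MC = AVC. MC = 106 - 56Q + 6Q^2; setting MC = AVC gives 4Q^2 - 28Q = 0, so Q = 7. min AVC = 8.
So the shutdown price is £8.

£8 per unit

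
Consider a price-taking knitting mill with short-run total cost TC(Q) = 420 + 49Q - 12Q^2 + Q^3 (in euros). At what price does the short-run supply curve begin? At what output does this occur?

The shutdown price is the minimum of AVC. VC = 49Q - 12Q^2 + Q^3, so AVC = 49 - 12Q + Q^2.
At the minimum of AVC, MC = AVC. MC = 49 - 24Q + 3Q^2; setting MC = AVC gives 2Q^2 - 12Q = 0, so Q = 6. min AVC = 13.
The firm shuts down for any P below €13.

€13 per unit, at Q = 6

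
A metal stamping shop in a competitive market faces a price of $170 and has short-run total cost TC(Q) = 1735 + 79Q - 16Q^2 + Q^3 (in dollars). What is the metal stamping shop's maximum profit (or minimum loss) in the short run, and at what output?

AVC = 79 - 16Q + Q^2 has its minimum $15 at Q = 8; price $170 clears that bar, so the firm operates.
MC = 79 - 32Q + 3Q^2. Setting P = MC and taking the root on the rising branch gives Q* = 13.
TR = 170·13 = 2210. TC = 1735 + 520 = 2255. Profit = 2210 − 2255 = -$45.
That loss of $45 beats the $1735 the firm would lose by shutting down; producing recovers $1690 of fixed cost.

Profit = -$45 at Q = 13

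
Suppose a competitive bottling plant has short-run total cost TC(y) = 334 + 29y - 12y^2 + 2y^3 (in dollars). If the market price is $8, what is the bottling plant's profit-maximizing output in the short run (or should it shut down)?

Strip out fixed cost: VC = 29y - 12y^2 + 2y^3. Then AVC = 29 - 12y + 2y^2 and MC = 29 - 24y + 6y^2.
AVC is minimized where dAVC/dy = -12 + 4y = 0, at y = 3; min AVC = 29 - 12·3 + 2·3^2 = $11.
With P < min AVC ($8 < $11), every unit sold adds to the loss.
Best response: produce nothing and absorb the $334 fixed cost.

Shut down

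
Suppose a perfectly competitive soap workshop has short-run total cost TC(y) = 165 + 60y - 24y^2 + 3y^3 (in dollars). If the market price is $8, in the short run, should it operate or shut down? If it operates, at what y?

Strip out fixed cost: VC = 60y - 24y^2 + 3y^3. Then AVC = 60 - 24y + 3y^2 and MC = 60 - 48y + 9y^2.
AVC hits its minimum where MC = AVC, at y = 4, giving min AVC = 60 - 24·4 + 3·4^2 = $12.
P = $8 lies below min AVC = $12; no output level covers variable cost.
The firm minimizes its loss by shutting down and losing only its fixed cost of $165.

Shut down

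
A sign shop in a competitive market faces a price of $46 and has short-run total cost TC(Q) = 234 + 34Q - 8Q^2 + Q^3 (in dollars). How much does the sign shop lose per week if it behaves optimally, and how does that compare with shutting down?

AVC = 34 - 8Q + Q^2; min AVC = $18 at Q = 4. Since P = $46 ≥ min AVC, the firm produces.
With MC = 34 - 16Q + 3Q^2, P = MC on the upward-sloping part at Q* = 6.
TR = 46·6 = 276. TC = 234 + 132 = 366. Profit = 276 − 366 = -$90.
By producing, the firm covers all variable cost plus $144 of fixed cost; shutting down would lose the full $234.

Profit = -$90 at Q = 6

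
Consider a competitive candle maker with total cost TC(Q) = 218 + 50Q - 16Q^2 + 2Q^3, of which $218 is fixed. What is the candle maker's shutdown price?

$18 per unit

The shutdown price is the minimum of AVC. VC = 50Q - 16Q^2 + 2Q^3, so AVC = 50 - 16Q + 2Q^2.
At the minimum of AVC, MC = AVC. MC = 50 - 32Q + 6Q^2; setting MC = AVC gives 4Q^2 - 16Q = 0, so Q = 4. min AVC = 18.
So the shutdown price is $18.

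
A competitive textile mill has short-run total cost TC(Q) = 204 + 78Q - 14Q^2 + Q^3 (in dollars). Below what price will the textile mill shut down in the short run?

$29 per unit

The shutdown price is the minimum of AVC. VC = 78Q - 14Q^2 + Q^3, so AVC = 78 - 14Q + Q^2.
At the minimum of AVC, MC = AVC. MC = 78 - 28Q + 3Q^2; setting MC = AVC gives 2Q^2 - 14Q = 0, so Q = 7. min AVC = 29.
So the shutdown price is $29.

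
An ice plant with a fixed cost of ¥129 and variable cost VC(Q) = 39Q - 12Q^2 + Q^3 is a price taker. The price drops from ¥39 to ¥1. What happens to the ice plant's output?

Output falls from 8 to 0 (the firm shuts down)

MC = 39 - 24Q + 3Q^2; the shutdown threshold is min AVC = ¥3 (at Q = 6).
At P = ¥39 ≥ min AVC, set P = MC on the rising branch: Q = 8.
At P = ¥1 < min AVC = ¥3, price no longer covers variable cost at any output, so the firm shuts down: Q = 0.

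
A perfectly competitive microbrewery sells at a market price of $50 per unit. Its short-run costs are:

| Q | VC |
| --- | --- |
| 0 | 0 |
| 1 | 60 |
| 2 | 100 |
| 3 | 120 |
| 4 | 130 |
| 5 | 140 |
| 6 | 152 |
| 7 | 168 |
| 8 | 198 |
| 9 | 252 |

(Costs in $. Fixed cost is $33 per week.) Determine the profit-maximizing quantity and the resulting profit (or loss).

Q = 8; profit = $169

Profit at each row (π = 50Q − TC): Q=0: -33; Q=1: -43; Q=2: -33; Q=3: -3; Q=4: 37; Q=5: 77; Q=6: 115; Q=7: 149; Q=8: 169; Q=9: 165.
Profit is maximized at Q = 8. AVC there is 198/8 = $24.75 ≤ P, so producing beats shutting down (which would give -$33).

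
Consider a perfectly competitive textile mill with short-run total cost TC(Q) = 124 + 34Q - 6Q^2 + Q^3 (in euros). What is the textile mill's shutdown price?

€25 per unit

The shutdown price is the minimum of AVC. VC = 34Q - 6Q^2 + Q^3, so AVC = 34 - 6Q + Q^2.
At the minimum of AVC, MC = AVC. MC = 34 - 12Q + 3Q^2; setting MC = AVC gives 2Q^2 - 6Q = 0, so Q = 3. min AVC = 25.
The firm shuts down for any P below €25.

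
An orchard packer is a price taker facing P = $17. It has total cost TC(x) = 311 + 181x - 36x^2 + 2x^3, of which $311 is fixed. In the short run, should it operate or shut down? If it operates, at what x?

Shut down

From TC, MC = TC'(x) = 181 - 72x + 6x^2 and AVC = VC/x = 181 - 36x + 2x^2.
AVC is minimized where dAVC/dx = -36 + 4x = 0, at x = 9; min AVC = 181 - 36·9 + 2·9^2 = $19.
With P < min AVC ($17 < $19), every unit sold adds to the loss.
Shutting down limits the loss to fixed cost, $311.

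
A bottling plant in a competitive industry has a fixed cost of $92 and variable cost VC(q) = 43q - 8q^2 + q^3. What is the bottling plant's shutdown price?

Short-run supply begins at min AVC. From VC = 43q - 8q^2 + q^3, AVC = 43 - 8q + q^2.
dAVC/dq = -8 + 2q = 0 gives q = 4. min AVC = 43 - 8·4 + 4^2 = 27.
The firm shuts down for any P below $27.

$27 per unit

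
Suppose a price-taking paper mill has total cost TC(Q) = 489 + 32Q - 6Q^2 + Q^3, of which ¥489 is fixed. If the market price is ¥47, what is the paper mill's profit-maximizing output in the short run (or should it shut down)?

Variable cost is VC = 32Q - 6Q^2 + Q^3, so AVC = VC/Q = 32 - 6Q + Q^2 and MC = dTC/dQ = 32 - 12Q + 3Q^2.
AVC is minimized where dAVC/dQ = -6 + 2Q = 0, at Q = 3; min AVC = 32 - 6·3 + 3^2 = ¥23.
Because ¥47 ≥ ¥23, revenue can cover variable cost; the firm operates.
Solving P = MC: -15 - 12Q + 3Q^2 = 0 ⇒ Q = -1 or 5. On the upward-sloping branch, Q* = 5.
Check: AVC at Q = 5 is ¥27 ≤ P, so revenue covers variable cost.
Profit = P·Q − TC = 47·5 − 624 = -¥389, a loss, but smaller than the ¥489 fixed cost the firm would lose by shutting down.

Produce at Q = 5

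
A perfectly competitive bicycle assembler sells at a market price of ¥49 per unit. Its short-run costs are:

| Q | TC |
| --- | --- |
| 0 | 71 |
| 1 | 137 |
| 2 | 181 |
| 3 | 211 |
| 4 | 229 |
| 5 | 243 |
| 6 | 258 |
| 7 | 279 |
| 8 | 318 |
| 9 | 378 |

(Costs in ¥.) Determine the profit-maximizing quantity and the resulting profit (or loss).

Compute π = P·Q − TC at each output: Q=0: -71; Q=1: -88; Q=2: -83; Q=3: -64; Q=4: -33; Q=5: 2; Q=6: 36; Q=7: 64; Q=8: 74; Q=9: 63.
Profit is maximized at Q = 8. AVC there is 247/8 = ¥30.88 ≤ P, so producing beats shutting down (which would give -¥71).

Q = 8; profit = ¥74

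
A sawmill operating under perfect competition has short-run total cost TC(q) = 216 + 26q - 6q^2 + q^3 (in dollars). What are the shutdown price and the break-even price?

Shutdown price = $17; break-even price = $62

AVC = 26 - 6q + q^2; minimized at q = 3, giving min AVC = $17. That is the shutdown price.
ATC = 216/q + 26 - 6q + q^2. Setting dATC/dq = −216/q^2 − 6 + 2q = 0 gives q = 6 (since 2·6^3 − 6·6^2 = 216).
min ATC = 216/6 + 26 − 6·6 + 6^2 = $62. That is the break-even price.
Between these two prices the firm operates at a loss; above $62 it earns a profit.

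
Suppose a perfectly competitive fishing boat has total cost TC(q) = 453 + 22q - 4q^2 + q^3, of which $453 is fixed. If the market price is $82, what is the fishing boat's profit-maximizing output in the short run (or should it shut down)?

Variable cost is VC = 22q - 4q^2 + q^3, so AVC = VC/q = 22 - 4q + q^2 and MC = dTC/dq = 22 - 8q + 3q^2.
AVC hits its minimum where MC = AVC, at q = 2, giving min AVC = 22 - 4·2 + 2^2 = $18.
P = $82 exceeds min AVC = $18, so the firm stays open.
Solving P = MC: -60 - 8q + 3q^2 = 0 ⇒ q = -10/3 or 6. On the upward-sloping branch, q* = 6.
Check: AVC at q = 6 is $34 ≤ P, so revenue covers variable cost.
Profit = P·q − TC = 82·6 − 657 = -$165, a loss, but smaller than the $453 fixed cost the firm would lose by shutting down.

Produce at q = 6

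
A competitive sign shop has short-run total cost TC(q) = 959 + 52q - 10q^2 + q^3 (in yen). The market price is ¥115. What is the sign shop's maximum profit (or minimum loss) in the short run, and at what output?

Profit = -¥311 at q = 9

AVC = 52 - 10q + q^2; min AVC = ¥27 at q = 5. Since P = ¥115 ≥ min AVC, the firm produces.
With MC = 52 - 20q + 3q^2, P = MC on the upward-sloping part at q* = 9.
TR = 115·9 = 1035. TC = 959 + 387 = 1346. Profit = 1035 − 1346 = -¥311.
Shutting down would mean losing the fixed cost of ¥959, so operating at a loss of ¥311 is better by ¥648.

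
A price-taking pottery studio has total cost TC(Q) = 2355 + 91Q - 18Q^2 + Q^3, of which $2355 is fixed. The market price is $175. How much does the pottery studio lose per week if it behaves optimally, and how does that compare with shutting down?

AVC = 91 - 18Q + Q^2 has its minimum $10 at Q = 9; price $175 clears that bar, so the firm operates.
MC = 91 - 36Q + 3Q^2. Setting P = MC and taking the root on the rising branch gives Q* = 14.
TR = 175·14 = 2450. TC = 2355 + 490 = 2845. Profit = 2450 − 2845 = -$395.
By producing, the firm covers all variable cost plus $1960 of fixed cost; shutting down would lose the full $2355.

Profit = -$395 at Q = 14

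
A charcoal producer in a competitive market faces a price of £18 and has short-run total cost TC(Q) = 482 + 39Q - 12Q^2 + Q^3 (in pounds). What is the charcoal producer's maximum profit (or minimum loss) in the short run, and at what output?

Profit = -£384 at Q = 7

AVC = 39 - 12Q + Q^2 has its minimum £3 at Q = 6; price £18 clears that bar, so the firm operates.
With MC = 39 - 24Q + 3Q^2, P = MC on the upward-sloping part at Q* = 7.
TR = 18·7 = 126. TC = 482 + 28 = 510. Profit = 126 − 510 = -£384.
Shutting down would mean losing the fixed cost of £482, so operating at a loss of £384 is better by £98.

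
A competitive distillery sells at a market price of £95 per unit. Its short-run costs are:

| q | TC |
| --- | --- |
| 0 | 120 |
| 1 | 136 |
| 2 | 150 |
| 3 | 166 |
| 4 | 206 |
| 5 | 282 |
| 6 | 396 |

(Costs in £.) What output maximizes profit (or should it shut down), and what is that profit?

q = 5; profit = £193

Tabulate TR − TC: q=0: -120; q=1: -41; q=2: 40; q=3: 119; q=4: 174; q=5: 193; q=6: 174.
Profit is maximized at q = 5. AVC there is 162/5 = £32.40 ≤ P, so producing beats shutting down (which would give -£120).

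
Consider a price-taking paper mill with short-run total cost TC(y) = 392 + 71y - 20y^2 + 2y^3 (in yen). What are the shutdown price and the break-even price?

Shutdown price = ¥21; break-even price = ¥85

AVC = 71 - 20y + 2y^2; minimized at y = 5, giving min AVC = ¥21. That is the shutdown price.
ATC = 392/y + 71 - 20y + 2y^2. Setting dATC/dy = −392/y^2 − 20 + 4y = 0 gives y = 7 (since 4·7^3 − 20·7^2 = 392).
min ATC = 392/7 + 71 − 20·7 + 2·7^2 = ¥85. That is the break-even price.
Between these two prices the firm operates at a loss; above ¥85 it earns a profit.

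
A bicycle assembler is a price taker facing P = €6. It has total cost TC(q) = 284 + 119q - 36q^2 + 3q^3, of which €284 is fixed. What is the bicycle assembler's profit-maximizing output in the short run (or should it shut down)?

Shut down

Strip out fixed cost: VC = 119q - 36q^2 + 3q^3. Then AVC = 119 - 36q + 3q^2 and MC = 119 - 72q + 9q^2.
AVC hits its minimum where MC = AVC, at q = 6, giving min AVC = 119 - 36·6 + 3·6^2 = €11.
P = €6 lies below min AVC = €11; no output level covers variable cost.
Best response: produce nothing and absorb the €284 fixed cost.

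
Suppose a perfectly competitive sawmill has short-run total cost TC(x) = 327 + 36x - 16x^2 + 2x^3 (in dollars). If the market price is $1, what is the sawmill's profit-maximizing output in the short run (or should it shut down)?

Variable cost is VC = 36x - 16x^2 + 2x^3, so AVC = VC/x = 36 - 16x + 2x^2 and MC = dTC/dx = 36 - 32x + 6x^2.
AVC hits its minimum where MC = AVC, at x = 4, giving min AVC = 36 - 16·4 + 2·4^2 = $4.
Since P = $1 < min AVC = $4, price fails to cover variable cost at any output.
Shutting down limits the loss to fixed cost, $327.

Shut down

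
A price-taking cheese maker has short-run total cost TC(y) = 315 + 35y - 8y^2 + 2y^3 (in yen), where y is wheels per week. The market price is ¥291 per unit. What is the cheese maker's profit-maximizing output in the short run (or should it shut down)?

Variable cost is VC = 35y - 8y^2 + 2y^3, so AVC = VC/y = 35 - 8y + 2y^2 and MC = dTC/dy = 35 - 16y + 6y^2.
The AVC parabola has its vertex at y = 8/4 = 2, where AVC = 35 - 8·2 + 2·2^2 = ¥27.
P = ¥291 exceeds min AVC = ¥27, so the firm stays open.
P = MC gives -256 - 16y + 6y^2 = 0, with roots -16/3 and 8. Take the larger (rising MC): y* = 8.
Check: AVC at y = 8 is ¥99 ≤ P, so revenue covers variable cost.
Profit = P·y − TC = 291·8 − 1107 = ¥1221.

Produce at y = 8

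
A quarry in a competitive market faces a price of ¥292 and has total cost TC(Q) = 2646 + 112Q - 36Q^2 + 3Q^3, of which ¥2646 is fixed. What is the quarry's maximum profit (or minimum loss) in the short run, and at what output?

AVC = 112 - 36Q + 3Q^2 has its minimum ¥4 at Q = 6; price ¥292 clears that bar, so the firm operates.
With MC = 112 - 72Q + 9Q^2, P = MC on the upward-sloping part at Q* = 10.
TR = 292·10 = 2920. TC = 2646 + 520 = 3166. Profit = 2920 − 3166 = -¥246.
That loss of ¥246 beats the ¥2646 the firm would lose by shutting down; producing recovers ¥2400 of fixed cost.

Profit = -¥246 at Q = 10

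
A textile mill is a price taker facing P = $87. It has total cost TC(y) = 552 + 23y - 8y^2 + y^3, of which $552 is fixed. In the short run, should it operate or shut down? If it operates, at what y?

Produce at y = 8

Variable cost is VC = 23y - 8y^2 + y^3, so AVC = VC/y = 23 - 8y + y^2 and MC = dTC/dy = 23 - 16y + 3y^2.
The AVC parabola has its vertex at y = 8/2 = 4, where AVC = 23 - 8·4 + 4^2 = $7.
Because $87 ≥ $7, revenue can cover variable cost; the firm operates.
Solving P = MC: -64 - 16y + 3y^2 = 0 ⇒ y = -8/3 or 8. On the upward-sloping branch, y* = 8.
Check: AVC at y = 8 is $23 ≤ P, so revenue covers variable cost.
Profit = P·y − TC = 87·8 − 736 = -$40, a loss, but smaller than the $552 fixed cost the firm would lose by shutting down.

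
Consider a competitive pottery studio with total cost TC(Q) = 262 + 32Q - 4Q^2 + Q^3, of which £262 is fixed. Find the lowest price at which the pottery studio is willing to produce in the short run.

£28 per unit

The shutdown price is the minimum of AVC. VC = 32Q - 4Q^2 + Q^3, so AVC = 32 - 4Q + Q^2.
At the minimum of AVC, MC = AVC. MC = 32 - 8Q + 3Q^2; setting MC = AVC gives 2Q^2 - 4Q = 0, so Q = 2. min AVC = 28.
The firm shuts down for any P below £28.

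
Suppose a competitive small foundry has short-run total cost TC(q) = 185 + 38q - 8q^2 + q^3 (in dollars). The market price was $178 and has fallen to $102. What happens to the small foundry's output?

Output falls from 10 to 8

AVC = 38 - 8q + q^2, minimized at q = 4 where min AVC = $22. MC = 38 - 16q + 3q^2.
At P = $178 ≥ min AVC, set P = MC on the rising branch: q = 10.
At P = $102 ≥ min AVC, set P = MC: q = 8. The firm stays open but cuts output.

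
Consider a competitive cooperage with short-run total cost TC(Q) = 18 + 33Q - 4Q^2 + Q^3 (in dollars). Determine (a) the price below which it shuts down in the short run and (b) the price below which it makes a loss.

Shutdown price = $29; break-even price = $36

Shutdown price = min AVC. AVC = 33 - 4Q + Q^2, with vertex at Q = 2 and minimum $29.
ATC = 18/Q + 33 - 4Q + Q^2. Setting dATC/dQ = −18/Q^2 − 4 + 2Q = 0 gives Q = 3 (since 2·3^3 − 4·3^2 = 18).
min ATC = 18/3 + 33 − 4·3 + 3^2 = $36. That is the break-even price.
Between these two prices the firm operates at a loss; above $36 it earns a profit.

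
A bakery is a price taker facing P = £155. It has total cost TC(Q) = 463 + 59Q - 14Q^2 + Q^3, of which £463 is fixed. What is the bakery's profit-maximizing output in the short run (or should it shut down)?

Produce at Q = 12

Variable cost is VC = 59Q - 14Q^2 + Q^3, so AVC = VC/Q = 59 - 14Q + Q^2 and MC = dTC/dQ = 59 - 28Q + 3Q^2.
AVC is minimized where dAVC/dQ = -14 + 2Q = 0, at Q = 7; min AVC = 59 - 14·7 + 7^2 = £10.
Because £155 ≥ £10, revenue can cover variable cost; the firm operates.
Solving P = MC: -96 - 28Q + 3Q^2 = 0 ⇒ Q = -8/3 or 12. On the upward-sloping branch, Q* = 12.
Check: AVC at Q = 12 is £35 ≤ P, so revenue covers variable cost.
Profit = P·Q − TC = 155·12 − 883 = £977.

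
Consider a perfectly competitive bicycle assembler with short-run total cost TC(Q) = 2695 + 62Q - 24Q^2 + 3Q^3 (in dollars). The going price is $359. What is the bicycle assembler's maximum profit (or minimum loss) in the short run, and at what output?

Profit = -$265 at Q = 9

AVC = 62 - 24Q + 3Q^2 has its minimum $14 at Q = 4; price $359 clears that bar, so the firm operates.
MC = 62 - 48Q + 9Q^2. Setting P = MC and taking the root on the rising branch gives Q* = 9.
TR = 359·9 = 3231. TC = 2695 + 801 = 3496. Profit = 3231 − 3496 = -$265.
By producing, the firm covers all variable cost plus $2430 of fixed cost; shutting down would lose the full $2695.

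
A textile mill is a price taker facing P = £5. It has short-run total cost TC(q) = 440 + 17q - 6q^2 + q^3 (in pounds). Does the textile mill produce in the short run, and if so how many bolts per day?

From TC, MC = TC'(q) = 17 - 12q + 3q^2 and AVC = VC/q = 17 - 6q + q^2.
The AVC parabola has its vertex at q = 6/2 = 3, where AVC = 17 - 6·3 + 3^2 = £8.
Since P = £5 < min AVC = £8, price fails to cover variable cost at any output.
Best response: produce nothing and absorb the £440 fixed cost.

Shut down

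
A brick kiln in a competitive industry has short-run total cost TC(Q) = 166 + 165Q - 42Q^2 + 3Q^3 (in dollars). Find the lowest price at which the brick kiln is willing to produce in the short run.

Short-run supply begins at min AVC. From VC = 165Q - 42Q^2 + 3Q^3, AVC = 165 - 42Q + 3Q^2.
dAVC/dQ = -42 + 6Q = 0 gives Q = 7. min AVC = 165 - 42·7 + 3·7^2 = 18.
For P < $18 the firm produces nothing.

$18 per unit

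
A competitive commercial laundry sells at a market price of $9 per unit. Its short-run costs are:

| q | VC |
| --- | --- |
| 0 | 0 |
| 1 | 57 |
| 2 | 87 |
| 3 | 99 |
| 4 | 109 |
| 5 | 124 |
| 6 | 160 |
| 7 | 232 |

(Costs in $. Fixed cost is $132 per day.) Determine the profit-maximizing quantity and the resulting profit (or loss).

Tabulate TR − TC: q=0: -132; q=1: -180; q=2: -201; q=3: -204; q=4: -205; q=5: -211; q=6: -238; q=7: -301.
Profit is highest at q = 0. Equivalently, the lowest AVC in the table is 124/5 ≈ $24.80 at q = 5, and P = $9 falls below it — price never covers variable cost, so the firm shuts down and loses only its fixed cost.

q = 0 (shut down); profit = -$132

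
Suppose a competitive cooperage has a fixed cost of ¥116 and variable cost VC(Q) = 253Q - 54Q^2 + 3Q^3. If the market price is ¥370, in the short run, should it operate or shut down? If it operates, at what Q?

Variable cost is VC = 253Q - 54Q^2 + 3Q^3, so AVC = VC/Q = 253 - 54Q + 3Q^2 and MC = dTC/dQ = 253 - 108Q + 9Q^2.
AVC hits its minimum where MC = AVC, at Q = 9, giving min AVC = 253 - 54·9 + 3·9^2 = ¥10.
P = ¥370 exceeds min AVC = ¥10, so the firm stays open.
Set P = MC: 370 = 253 - 108Q + 9Q^2 → -117 - 108Q + 9Q^2 = 0. The roots are Q = -1 and Q = 13; the profit-maximizing output is on the rising part of MC, so Q* = 13.
Check: AVC at Q = 13 is ¥58 ≤ P, so revenue covers variable cost.
Profit = P·Q − TC = 370·13 − 870 = ¥3940.

Produce at Q = 13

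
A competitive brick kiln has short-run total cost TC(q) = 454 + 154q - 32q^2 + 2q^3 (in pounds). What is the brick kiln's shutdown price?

The shutdown price is the minimum of AVC. VC = 154q - 32q^2 + 2q^3, so AVC = 154 - 32q + 2q^2.
At the minimum of AVC, MC = AVC. MC = 154 - 64q + 6q^2; setting MC = AVC gives 4q^2 - 32q = 0, so q = 8. min AVC = 26.
So the shutdown price is £26.

£26 per unit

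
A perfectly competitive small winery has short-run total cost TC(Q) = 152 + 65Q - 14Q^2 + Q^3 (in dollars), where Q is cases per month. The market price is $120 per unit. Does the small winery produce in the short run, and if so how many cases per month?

From TC, MC = TC'(Q) = 65 - 28Q + 3Q^2 and AVC = VC/Q = 65 - 14Q + Q^2.
AVC is minimized where dAVC/dQ = -14 + 2Q = 0, at Q = 7; min AVC = 65 - 14·7 + 7^2 = $16.
Since P = $120 ≥ min AVC = $16, price covers variable cost and the firm should produce.
Set P = MC: 120 = 65 - 28Q + 3Q^2 → -55 - 28Q + 3Q^2 = 0. The roots are Q = -5/3 and Q = 11; the profit-maximizing output is on the rising part of MC, so Q* = 11.
Check: AVC at Q = 11 is $32 ≤ P, so revenue covers variable cost.
Profit = P·Q − TC = 120·11 − 504 = $816.

Produce at Q = 11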